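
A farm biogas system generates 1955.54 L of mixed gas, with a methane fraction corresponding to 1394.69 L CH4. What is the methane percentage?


CH4% = V_CH4 / V_total * 100
= 1394.69 / 1955.54 * 100
= 71.3199%

71.3199%


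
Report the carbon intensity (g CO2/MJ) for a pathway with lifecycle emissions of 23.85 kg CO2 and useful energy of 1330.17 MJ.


CI = CO2 * 1000 / E
= 23.85 * 1000 / 1330.17
= 17.9300 g CO2/MJ

17.9300 g CO2/MJ


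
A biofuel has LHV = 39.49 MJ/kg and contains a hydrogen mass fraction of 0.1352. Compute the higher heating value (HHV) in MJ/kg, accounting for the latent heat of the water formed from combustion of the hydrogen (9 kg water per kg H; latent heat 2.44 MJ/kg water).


HHV = LHV + H_frac * 9 * 2.44
= 39.49 + 0.1352 * 9 * 2.44
= 42.4590 MJ/kg

42.4590 MJ/kg


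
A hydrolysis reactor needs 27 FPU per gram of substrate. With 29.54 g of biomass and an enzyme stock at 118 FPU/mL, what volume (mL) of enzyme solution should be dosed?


V = dosage * m_sub / activity
V = 27 * 29.54 / 118
V = 6.7592 mL

6.7592 mL


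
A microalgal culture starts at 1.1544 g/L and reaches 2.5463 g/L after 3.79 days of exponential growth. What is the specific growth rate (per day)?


mu = ln(X2/X1) / dt
= ln(2.5463/1.1544) / 3.79
= 0.2087 per day

0.2087 per day


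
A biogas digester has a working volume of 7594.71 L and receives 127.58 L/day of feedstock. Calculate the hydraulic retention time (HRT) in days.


HRT = V / Q
= 7594.71 / 127.58
= 59.5290 days

59.5290 days


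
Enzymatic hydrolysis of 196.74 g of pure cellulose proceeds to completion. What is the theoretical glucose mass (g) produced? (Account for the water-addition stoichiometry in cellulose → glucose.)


glucose = cellulose * 180/162
= 196.74 * 180/162
= 218.6000 g

218.6000 g


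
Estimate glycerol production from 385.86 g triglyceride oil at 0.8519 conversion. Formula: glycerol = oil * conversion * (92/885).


glycerol = oil * conv * (92/885)
= 385.86 * 0.8519 * 92 / 885
= 34.1714 g

34.1714 g


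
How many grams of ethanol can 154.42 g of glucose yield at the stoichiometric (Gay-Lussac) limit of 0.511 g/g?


Theoretical ethanol yield: m_EtOH = 0.511 * m_glucose
m_EtOH = 0.511 * 154.42 = 78.9086 g

78.9086 g


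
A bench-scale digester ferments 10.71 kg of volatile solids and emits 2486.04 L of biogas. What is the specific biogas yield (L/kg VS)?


Y = V / VS
= 2486.04 / 10.71
= 232.1232 L/kg VS

232.1232 L/kg VS


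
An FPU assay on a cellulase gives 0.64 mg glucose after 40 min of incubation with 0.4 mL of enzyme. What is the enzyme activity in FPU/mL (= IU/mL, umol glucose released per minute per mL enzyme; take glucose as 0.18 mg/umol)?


Activity = glucose_mg / (0.18 mg/umol * V_mL * t_min)
= 0.64 / (0.18 * 0.4 * 40)
= 0.2222 FPU/mL

0.2222 FPU/mL


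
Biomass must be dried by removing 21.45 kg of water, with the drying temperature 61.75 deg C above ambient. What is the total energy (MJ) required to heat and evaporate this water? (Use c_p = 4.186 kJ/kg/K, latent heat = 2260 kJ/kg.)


E = m_water * (4.186 * dT + 2260) / 1000
= 21.45 * (4.186 * 61.75 + 2260) / 1000
= 54.0215 MJ

54.0215 MJ


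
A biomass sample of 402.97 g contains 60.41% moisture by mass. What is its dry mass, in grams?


Wd = Ww * (1 - MC/100)
= 402.97 * (1 - 60.41/100)
= 159.5358 g

159.5358 g


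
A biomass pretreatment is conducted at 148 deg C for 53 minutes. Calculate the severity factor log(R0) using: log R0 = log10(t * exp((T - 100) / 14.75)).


logR0 = log10(t * exp((T - 100) / 14.75))
= log10(53 * exp((148 - 100) / 14.75))
= 3.1376

3.1376


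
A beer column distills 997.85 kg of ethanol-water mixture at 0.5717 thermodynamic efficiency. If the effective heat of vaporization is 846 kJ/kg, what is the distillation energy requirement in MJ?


E = m * 846 / (eta * 1000)
= 997.85 * 846 / (0.5717 * 1000)
= 1476.6155 MJ

1476.6155 MJ


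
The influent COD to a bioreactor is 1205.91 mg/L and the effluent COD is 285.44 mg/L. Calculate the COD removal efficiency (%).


eta = (COD_in - COD_out) / COD_in * 100
= (1205.91 - 285.44) / 1205.91 * 100
= 76.3299%

76.3299%


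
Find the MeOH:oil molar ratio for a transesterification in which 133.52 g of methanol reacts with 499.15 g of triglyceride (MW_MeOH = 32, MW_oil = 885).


Molar ratio = n_MeOH / n_oil = (MeOH/32) / (oil/885) = (MeOH * 885) / (32 * oil)
= (133.52 * 885) / (32 * 499.15)
= 7.3979

7.3979


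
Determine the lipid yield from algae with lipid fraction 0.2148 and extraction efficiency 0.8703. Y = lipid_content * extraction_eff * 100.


Y = lipid_content * extraction_eff * 100
= 0.2148 * 0.8703 * 100
= 18.6940%

18.6940%


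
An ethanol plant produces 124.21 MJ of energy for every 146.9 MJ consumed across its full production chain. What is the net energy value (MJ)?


NEV = E_out - E_in
= 124.21 - 146.9
= -22.6900 MJ

-22.6900 MJ


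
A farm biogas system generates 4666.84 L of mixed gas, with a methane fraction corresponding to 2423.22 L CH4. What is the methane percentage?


CH4% = V_CH4 / V_total * 100
= 2423.22 / 4666.84 * 100
= 51.9242%

51.9242%


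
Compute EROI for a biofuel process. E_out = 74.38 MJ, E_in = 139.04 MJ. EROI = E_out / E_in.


EROI = E_out / E_in
= 74.38 / 139.04
= 0.5350

0.5350


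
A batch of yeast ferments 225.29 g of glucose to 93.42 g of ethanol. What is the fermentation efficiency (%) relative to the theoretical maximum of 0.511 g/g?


Fermentation efficiency = (actual / (0.511 * glucose)) * 100
= (93.42 / (0.511 * 225.29)) * 100
= 81.1479%

81.1479%


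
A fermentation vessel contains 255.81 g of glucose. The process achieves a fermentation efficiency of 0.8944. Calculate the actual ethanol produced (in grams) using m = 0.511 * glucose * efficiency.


Actual ethanol: m = 0.511 * 255.81 * 0.8944
m = 116.9150 g

116.9150 g


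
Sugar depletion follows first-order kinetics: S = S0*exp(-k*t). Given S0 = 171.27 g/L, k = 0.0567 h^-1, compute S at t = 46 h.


S = S0 * exp(-k * t)
S = 171.27 * exp(-0.0567 * 46)
S = 12.6170 g/L

12.6170 g/L


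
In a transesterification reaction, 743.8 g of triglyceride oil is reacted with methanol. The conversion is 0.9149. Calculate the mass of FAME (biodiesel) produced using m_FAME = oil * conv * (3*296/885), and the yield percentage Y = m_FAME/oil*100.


m_FAME = oil * conv * (3 * 296 / 885) = oil * conv * (888/885)
= 743.8 * 0.9149 * 888 / 885
= 682.8094 g
Y = m_FAME / oil * 100 = conv * (888/885) * 100
= 0.9149 * 888 / 885 * 100
= 91.80%

682.8094 g FAME; Y = 91.80%


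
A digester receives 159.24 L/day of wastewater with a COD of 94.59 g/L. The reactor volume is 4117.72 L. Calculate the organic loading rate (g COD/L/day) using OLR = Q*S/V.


OLR = Q * S / V
= 159.24 * 94.59 / 4117.72
= 3.6580 g/L/day

3.6580 g/L/day


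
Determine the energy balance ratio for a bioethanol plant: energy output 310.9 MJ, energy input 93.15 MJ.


EROI = E_out / E_in
= 310.9 / 93.15
= 3.3376

3.3376


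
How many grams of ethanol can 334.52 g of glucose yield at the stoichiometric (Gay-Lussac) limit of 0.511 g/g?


Theoretical ethanol yield: m_EtOH = 0.511 * m_glucose
m_EtOH = 0.511 * 334.52 = 170.9397 g

170.9397 g


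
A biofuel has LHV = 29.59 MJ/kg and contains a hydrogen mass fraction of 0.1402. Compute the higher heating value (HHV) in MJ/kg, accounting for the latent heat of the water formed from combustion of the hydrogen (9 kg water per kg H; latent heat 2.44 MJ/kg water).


HHV = LHV + H_frac * 9 * 2.44
= 29.59 + 0.1402 * 9 * 2.44
= 32.6688 MJ/kg

32.6688 MJ/kg


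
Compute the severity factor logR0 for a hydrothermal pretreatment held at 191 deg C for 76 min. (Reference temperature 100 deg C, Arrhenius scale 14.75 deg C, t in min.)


logR0 = log10(t * exp((T - 100) / 14.75))
= log10(76 * exp((191 - 100) / 14.75))
= 4.5602

4.5602


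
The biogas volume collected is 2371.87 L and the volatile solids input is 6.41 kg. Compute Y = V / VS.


Y = V / VS
= 2371.87 / 6.41
= 370.0265 L/kg VS

370.0265 L/kg VS


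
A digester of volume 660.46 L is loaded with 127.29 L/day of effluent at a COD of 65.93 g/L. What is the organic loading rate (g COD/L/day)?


OLR = Q * S / V
= 127.29 * 65.93 / 660.46
= 12.7066 g/L/day

12.7066 g/L/day


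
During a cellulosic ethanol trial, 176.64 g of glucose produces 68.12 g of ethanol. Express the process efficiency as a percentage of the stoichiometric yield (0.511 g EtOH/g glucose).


Fermentation efficiency = (actual / (0.511 * glucose)) * 100
= (68.12 / (0.511 * 176.64)) * 100
= 75.4683%

75.4683%


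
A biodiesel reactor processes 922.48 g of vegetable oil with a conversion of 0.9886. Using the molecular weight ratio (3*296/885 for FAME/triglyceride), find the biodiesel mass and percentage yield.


m_FAME = oil * conv * (3 * 296 / 885) = oil * conv * (888/885)
= 922.48 * 0.9886 * 888 / 885
= 915.0551 g
Y = m_FAME / oil * 100 = conv * (888/885) * 100
= 0.9886 * 888 / 885 * 100
= 99.20%

915.0551 g FAME; Y = 99.20%


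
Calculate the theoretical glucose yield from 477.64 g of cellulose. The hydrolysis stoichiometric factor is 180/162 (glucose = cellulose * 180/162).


glucose = cellulose * 180/162
= 477.64 * 180/162
= 530.7111 g

530.7111 g


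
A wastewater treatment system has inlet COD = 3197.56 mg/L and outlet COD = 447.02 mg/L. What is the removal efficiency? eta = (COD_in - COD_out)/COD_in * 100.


eta = (COD_in - COD_out) / COD_in * 100
= (3197.56 - 447.02) / 3197.56 * 100
= 86.0200%

86.0200%


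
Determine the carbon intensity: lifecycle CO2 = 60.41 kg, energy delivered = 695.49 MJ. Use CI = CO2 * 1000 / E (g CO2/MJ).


CI = CO2 * 1000 / E
= 60.41 * 1000 / 695.49
= 86.8596 g CO2/MJ

86.8596 g CO2/MJ


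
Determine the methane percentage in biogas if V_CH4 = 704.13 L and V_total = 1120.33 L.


CH4% = V_CH4 / V_total * 100
= 704.13 / 1120.33 * 100
= 62.8502%

62.8502%


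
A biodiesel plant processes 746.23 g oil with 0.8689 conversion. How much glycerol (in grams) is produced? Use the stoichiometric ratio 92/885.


glycerol = oil * conv * (92/885)
= 746.23 * 0.8689 * 92 / 885
= 67.4042 g

67.4042 g


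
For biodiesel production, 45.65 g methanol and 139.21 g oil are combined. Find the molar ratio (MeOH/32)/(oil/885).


Molar ratio = n_MeOH / n_oil = (MeOH/32) / (oil/885) = (MeOH * 885) / (32 * oil)
= (45.65 * 885) / (32 * 139.21)
= 9.0691

9.0691


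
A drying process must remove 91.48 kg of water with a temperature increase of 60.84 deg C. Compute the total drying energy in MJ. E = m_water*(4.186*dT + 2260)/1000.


E = m_water * (4.186 * dT + 2260) / 1000
= 91.48 * (4.186 * 60.84 + 2260) / 1000
= 230.0426 MJ

230.0426 MJ


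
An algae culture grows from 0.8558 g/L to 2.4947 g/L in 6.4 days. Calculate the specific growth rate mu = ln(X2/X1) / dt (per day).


mu = ln(X2/X1) / dt
= ln(2.4947/0.8558) / 6.4
= 0.1672 per day

0.1672 per day


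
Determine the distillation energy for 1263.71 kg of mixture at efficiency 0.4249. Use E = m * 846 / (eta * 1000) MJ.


E = m * 846 / (eta * 1000)
= 1263.71 * 846 / (0.4249 * 1000)
= 2516.1183 MJ

2516.1183 MJ


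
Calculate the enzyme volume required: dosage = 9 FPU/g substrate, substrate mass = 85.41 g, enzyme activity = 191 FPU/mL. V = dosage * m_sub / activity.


V = dosage * m_sub / activity
V = 9 * 85.41 / 191
V = 4.0246 mL

4.0246 mL


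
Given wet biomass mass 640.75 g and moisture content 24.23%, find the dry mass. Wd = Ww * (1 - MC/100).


Wd = Ww * (1 - MC/100)
= 640.75 * (1 - 24.23/100)
= 485.4963 g

485.4963 g


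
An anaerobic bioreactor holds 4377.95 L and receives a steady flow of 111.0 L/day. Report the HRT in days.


HRT = V / Q
= 4377.95 / 111.0
= 39.4410 days

39.4410 days


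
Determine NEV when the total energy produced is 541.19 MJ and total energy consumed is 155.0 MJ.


NEV = E_out - E_in
= 541.19 - 155.0
= 386.1900 MJ

386.1900 MJ


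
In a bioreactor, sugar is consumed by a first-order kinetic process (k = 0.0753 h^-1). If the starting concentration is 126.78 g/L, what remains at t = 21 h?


S = S0 * exp(-k * t)
S = 126.78 * exp(-0.0753 * 21)
S = 26.0796 g/L

26.0796 g/L


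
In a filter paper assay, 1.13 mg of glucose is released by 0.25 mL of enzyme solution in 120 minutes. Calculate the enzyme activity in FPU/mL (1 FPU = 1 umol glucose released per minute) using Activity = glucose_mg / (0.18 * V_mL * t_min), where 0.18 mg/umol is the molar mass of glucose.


Activity = glucose_mg / (0.18 mg/umol * V_mL * t_min)
= 1.13 / (0.18 * 0.25 * 120)
= 0.2093 FPU/mL

0.2093 FPU/mL


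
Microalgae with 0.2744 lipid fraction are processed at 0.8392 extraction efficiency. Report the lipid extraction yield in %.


Y = lipid_content * extraction_eff * 100
= 0.2744 * 0.8392 * 100
= 23.0276%

23.0276%


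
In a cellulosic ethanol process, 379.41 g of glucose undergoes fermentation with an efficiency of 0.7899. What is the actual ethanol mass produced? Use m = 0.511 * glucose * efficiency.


Actual ethanol: m = 0.511 * 379.41 * 0.7899
m = 153.1446 g

153.1446 g


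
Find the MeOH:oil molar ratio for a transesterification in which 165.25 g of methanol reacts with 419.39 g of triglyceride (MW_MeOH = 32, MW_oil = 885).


Molar ratio = n_MeOH / n_oil = (MeOH/32) / (oil/885) = (MeOH * 885) / (32 * oil)
= (165.25 * 885) / (32 * 419.39)
= 10.8972

10.8972


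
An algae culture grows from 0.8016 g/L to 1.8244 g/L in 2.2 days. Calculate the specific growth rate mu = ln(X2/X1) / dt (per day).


mu = ln(X2/X1) / dt
= ln(1.8244/0.8016) / 2.2
= 0.3738 per day

0.3738 per day


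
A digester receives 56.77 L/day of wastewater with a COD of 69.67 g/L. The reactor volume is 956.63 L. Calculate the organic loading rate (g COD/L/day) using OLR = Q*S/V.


OLR = Q * S / V
= 56.77 * 69.67 / 956.63
= 4.1345 g/L/day

4.1345 g/L/day


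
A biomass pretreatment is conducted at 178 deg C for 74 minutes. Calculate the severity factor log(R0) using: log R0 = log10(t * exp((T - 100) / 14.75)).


logR0 = log10(t * exp((T - 100) / 14.75))
= log10(74 * exp((178 - 100) / 14.75))
= 4.1658

4.1658


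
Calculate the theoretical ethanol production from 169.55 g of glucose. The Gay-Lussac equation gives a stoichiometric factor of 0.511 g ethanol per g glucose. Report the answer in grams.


Theoretical ethanol yield: m_EtOH = 0.511 * m_glucose
m_EtOH = 0.511 * 169.55 = 86.6401 g

86.6401 g


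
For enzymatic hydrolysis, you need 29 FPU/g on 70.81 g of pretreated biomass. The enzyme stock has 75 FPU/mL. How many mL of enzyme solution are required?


V = dosage * m_sub / activity
V = 29 * 70.81 / 75
V = 27.3799 mL

27.3799 mL


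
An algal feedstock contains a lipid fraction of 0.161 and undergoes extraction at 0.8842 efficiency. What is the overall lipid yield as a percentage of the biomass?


Y = lipid_content * extraction_eff * 100
= 0.161 * 0.8842 * 100
= 14.2356%

14.2356%


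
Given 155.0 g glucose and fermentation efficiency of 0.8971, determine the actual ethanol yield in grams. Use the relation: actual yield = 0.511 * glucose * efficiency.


Actual ethanol: m = 0.511 * 155.0 * 0.8971
m = 71.0548 g

71.0548 g


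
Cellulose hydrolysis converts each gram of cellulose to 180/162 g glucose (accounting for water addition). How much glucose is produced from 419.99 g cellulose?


glucose = cellulose * 180/162
= 419.99 * 180/162
= 466.6556 g

466.6556 g


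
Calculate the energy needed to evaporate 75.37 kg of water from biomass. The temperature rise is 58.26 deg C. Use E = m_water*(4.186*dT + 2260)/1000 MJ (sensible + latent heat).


E = m_water * (4.186 * dT + 2260) / 1000
= 75.37 * (4.186 * 58.26 + 2260) / 1000
= 188.7172 MJ

188.7172 MJ


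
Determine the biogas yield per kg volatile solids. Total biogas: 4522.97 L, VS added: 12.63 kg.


Y = V / VS
= 4522.97 / 12.63
= 358.1132 L/kg VS

358.1132 L/kg VS


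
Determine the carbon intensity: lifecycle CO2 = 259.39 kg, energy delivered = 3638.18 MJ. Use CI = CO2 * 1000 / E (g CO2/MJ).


CI = CO2 * 1000 / E
= 259.39 * 1000 / 3638.18
= 71.2966 g CO2/MJ

71.2966 g CO2/MJ


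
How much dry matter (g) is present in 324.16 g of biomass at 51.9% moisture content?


Wd = Ww * (1 - MC/100)
= 324.16 * (1 - 51.9/100)
= 155.9210 g

155.9210 g


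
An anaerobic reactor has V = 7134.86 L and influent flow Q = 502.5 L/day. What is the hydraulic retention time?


HRT = V / Q
= 7134.86 / 502.5
= 14.1987 days

14.1987 days


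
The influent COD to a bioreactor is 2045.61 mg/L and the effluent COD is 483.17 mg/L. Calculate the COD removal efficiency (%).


eta = (COD_in - COD_out) / COD_in * 100
= (2045.61 - 483.17) / 2045.61 * 100
= 76.3802%

76.3802%


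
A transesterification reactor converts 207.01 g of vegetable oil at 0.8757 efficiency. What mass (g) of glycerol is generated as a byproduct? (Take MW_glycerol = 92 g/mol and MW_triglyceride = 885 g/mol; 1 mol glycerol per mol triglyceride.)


glycerol = oil * conv * (92/885)
= 207.01 * 0.8757 * 92 / 885
= 18.8448 g

18.8448 g


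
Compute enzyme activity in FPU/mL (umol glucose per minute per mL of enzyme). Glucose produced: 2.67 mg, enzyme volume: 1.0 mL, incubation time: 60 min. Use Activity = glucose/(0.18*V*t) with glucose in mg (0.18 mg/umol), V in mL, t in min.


Activity = glucose_mg / (0.18 mg/umol * V_mL * t_min)
= 2.67 / (0.18 * 1.0 * 60)
= 0.2472 FPU/mL

0.2472 FPU/mL


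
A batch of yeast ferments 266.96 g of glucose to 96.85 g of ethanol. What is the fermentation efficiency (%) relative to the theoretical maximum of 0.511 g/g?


Fermentation efficiency = (actual / (0.511 * glucose)) * 100
= (96.85 / (0.511 * 266.96)) * 100
= 70.9958%

70.9958%


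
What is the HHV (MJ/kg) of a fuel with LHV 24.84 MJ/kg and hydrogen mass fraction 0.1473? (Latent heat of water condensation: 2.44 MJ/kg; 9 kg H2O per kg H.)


HHV = LHV + H_frac * 9 * 2.44
= 24.84 + 0.1473 * 9 * 2.44
= 28.0747 MJ/kg

28.0747 MJ/kg


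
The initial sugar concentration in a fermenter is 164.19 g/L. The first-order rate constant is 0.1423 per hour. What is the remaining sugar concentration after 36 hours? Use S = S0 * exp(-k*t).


S = S0 * exp(-k * t)
S = 164.19 * exp(-0.1423 * 36)
S = 0.9785 g/L

0.9785 g/L


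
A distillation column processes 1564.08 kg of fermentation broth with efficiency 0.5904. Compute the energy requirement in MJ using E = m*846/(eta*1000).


E = m * 846 / (eta * 1000)
= 1564.08 * 846 / (0.5904 * 1000)
= 2241.2122 MJ

2241.2122 MJ


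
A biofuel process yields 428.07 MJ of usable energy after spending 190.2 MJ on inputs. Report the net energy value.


NEV = E_out - E_in
= 428.07 - 190.2
= 237.8700 MJ

237.8700 MJ


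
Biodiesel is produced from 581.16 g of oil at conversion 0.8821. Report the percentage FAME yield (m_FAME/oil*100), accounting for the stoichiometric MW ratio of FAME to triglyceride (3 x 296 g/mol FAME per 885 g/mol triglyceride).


m_FAME = oil * conv * (3 * 296 / 885) = oil * conv * (888/885)
= 581.16 * 0.8821 * 888 / 885
= 514.3790 g
Y = m_FAME / oil * 100 = conv * (888/885) * 100
= 0.8821 * 888 / 885 * 100
= 88.51%

88.51%


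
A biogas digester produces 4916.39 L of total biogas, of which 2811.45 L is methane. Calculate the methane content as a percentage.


CH4% = V_CH4 / V_total * 100
= 2811.45 / 4916.39 * 100
= 57.1853%

57.1853%


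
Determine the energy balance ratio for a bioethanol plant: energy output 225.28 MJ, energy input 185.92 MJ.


EROI = E_out / E_in
= 225.28 / 185.92
= 1.2117

1.2117


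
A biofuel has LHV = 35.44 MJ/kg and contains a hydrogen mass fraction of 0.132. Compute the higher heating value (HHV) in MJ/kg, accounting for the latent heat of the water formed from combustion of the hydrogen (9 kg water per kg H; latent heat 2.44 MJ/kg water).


HHV = LHV + H_frac * 9 * 2.44
= 35.44 + 0.132 * 9 * 2.44
= 38.3387 MJ/kg

38.3387 MJ/kg


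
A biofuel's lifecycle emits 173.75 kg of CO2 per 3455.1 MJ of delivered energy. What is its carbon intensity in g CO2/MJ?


CI = CO2 * 1000 / E
= 173.75 * 1000 / 3455.1
= 50.2880 g CO2/MJ

50.2880 g CO2/MJ


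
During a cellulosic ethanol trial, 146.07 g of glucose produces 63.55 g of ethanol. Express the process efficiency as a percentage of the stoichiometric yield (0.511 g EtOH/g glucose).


Fermentation efficiency = (actual / (0.511 * glucose)) * 100
= (63.55 / (0.511 * 146.07)) * 100
= 85.1400%

85.1400%


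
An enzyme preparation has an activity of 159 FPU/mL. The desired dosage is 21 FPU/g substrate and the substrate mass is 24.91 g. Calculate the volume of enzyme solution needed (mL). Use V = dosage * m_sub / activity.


V = dosage * m_sub / activity
V = 21 * 24.91 / 159
V = 3.2900 mL

3.2900 mL


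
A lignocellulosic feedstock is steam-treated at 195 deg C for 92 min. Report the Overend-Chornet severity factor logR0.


logR0 = log10(t * exp((T - 100) / 14.75))
= log10(92 * exp((195 - 100) / 14.75))
= 4.7609

4.7609


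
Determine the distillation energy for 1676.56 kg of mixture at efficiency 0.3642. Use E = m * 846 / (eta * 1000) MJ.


E = m * 846 / (eta * 1000)
= 1676.56 * 846 / (0.3642 * 1000)
= 3894.4804 MJ

3894.4804 MJ


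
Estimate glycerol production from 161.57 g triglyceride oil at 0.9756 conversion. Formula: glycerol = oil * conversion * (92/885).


glycerol = oil * conv * (92/885)
= 161.57 * 0.9756 * 92 / 885
= 16.3862 g

16.3862 g


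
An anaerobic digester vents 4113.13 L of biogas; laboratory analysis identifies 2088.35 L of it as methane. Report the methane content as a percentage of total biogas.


CH4% = V_CH4 / V_total * 100
= 2088.35 / 4113.13 * 100
= 50.7728%

50.7728%


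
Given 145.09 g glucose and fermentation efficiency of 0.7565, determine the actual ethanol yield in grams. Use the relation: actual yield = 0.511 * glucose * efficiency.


Actual ethanol: m = 0.511 * 145.09 * 0.7565
m = 56.0877 g

56.0877 g


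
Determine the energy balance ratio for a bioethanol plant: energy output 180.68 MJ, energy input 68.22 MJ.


EROI = E_out / E_in
= 180.68 / 68.22
= 2.6485

2.6485


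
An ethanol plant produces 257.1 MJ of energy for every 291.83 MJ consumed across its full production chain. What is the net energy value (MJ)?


NEV = E_out - E_in
= 257.1 - 291.83
= -34.7300 MJ

-34.7300 MJ


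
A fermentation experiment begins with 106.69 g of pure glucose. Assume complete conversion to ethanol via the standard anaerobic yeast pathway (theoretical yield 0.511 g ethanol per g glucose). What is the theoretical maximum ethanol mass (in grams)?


Theoretical ethanol yield: m_EtOH = 0.511 * m_glucose
m_EtOH = 0.511 * 106.69 = 54.5186 g

54.5186 g


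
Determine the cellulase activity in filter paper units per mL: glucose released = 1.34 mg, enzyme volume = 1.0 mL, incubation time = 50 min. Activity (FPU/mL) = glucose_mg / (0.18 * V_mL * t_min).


Activity = glucose_mg / (0.18 mg/umol * V_mL * t_min)
= 1.34 / (0.18 * 1.0 * 50)
= 0.1489 FPU/mL

0.1489 FPU/mL


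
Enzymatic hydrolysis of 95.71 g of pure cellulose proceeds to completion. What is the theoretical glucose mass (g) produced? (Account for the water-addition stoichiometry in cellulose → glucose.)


glucose = cellulose * 180/162
= 95.71 * 180/162
= 106.3444 g

106.3444 g


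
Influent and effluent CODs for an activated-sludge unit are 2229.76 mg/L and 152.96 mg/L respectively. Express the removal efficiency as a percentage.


eta = (COD_in - COD_out) / COD_in * 100
= (2229.76 - 152.96) / 2229.76 * 100
= 93.1401%

93.1401%


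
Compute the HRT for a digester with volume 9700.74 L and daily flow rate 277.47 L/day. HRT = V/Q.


HRT = V / Q
= 9700.74 / 277.47
= 34.9614 days

34.9614 days


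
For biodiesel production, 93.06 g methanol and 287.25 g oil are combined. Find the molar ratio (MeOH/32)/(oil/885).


Molar ratio = n_MeOH / n_oil = (MeOH/32) / (oil/885) = (MeOH * 885) / (32 * oil)
= (93.06 * 885) / (32 * 287.25)
= 8.9598

8.9598


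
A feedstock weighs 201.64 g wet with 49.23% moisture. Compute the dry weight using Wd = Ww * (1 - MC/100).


Wd = Ww * (1 - MC/100)
= 201.64 * (1 - 49.23/100)
= 102.3726 g

102.3726 g


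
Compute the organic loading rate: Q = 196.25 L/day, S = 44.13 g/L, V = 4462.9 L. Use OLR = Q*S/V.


OLR = Q * S / V
= 196.25 * 44.13 / 4462.9
= 1.9406 g/L/day

1.9406 g/L/day


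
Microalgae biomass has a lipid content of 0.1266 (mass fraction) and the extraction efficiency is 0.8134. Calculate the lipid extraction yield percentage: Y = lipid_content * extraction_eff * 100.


Y = lipid_content * extraction_eff * 100
= 0.1266 * 0.8134 * 100
= 10.2976%

10.2976%


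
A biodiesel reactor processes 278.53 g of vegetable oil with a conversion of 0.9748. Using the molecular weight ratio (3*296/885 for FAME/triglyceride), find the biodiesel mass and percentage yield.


m_FAME = oil * conv * (3 * 296 / 885) = oil * conv * (888/885)
= 278.53 * 0.9748 * 888 / 885
= 272.4314 g
Y = m_FAME / oil * 100 = conv * (888/885) * 100
= 0.9748 * 888 / 885 * 100
= 97.81%

272.4314 g FAME; Y = 97.81%


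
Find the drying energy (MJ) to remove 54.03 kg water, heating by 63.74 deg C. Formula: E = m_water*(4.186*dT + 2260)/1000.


E = m_water * (4.186 * dT + 2260) / 1000
= 54.03 * (4.186 * 63.74 + 2260) / 1000
= 136.5238 MJ

136.5238 MJ


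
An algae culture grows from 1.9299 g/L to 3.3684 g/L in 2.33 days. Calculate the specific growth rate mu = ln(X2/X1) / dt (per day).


mu = ln(X2/X1) / dt
= ln(3.3684/1.9299) / 2.33
= 0.2390 per day

0.2390 per day


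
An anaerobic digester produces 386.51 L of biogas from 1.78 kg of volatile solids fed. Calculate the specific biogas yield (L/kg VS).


Y = V / VS
= 386.51 / 1.78
= 217.1404 L/kg VS

217.1404 L/kg VS


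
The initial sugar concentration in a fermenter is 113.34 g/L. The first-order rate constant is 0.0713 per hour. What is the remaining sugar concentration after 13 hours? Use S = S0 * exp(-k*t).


S = S0 * exp(-k * t)
S = 113.34 * exp(-0.0713 * 13)
S = 44.8576 g/L

44.8576 g/L


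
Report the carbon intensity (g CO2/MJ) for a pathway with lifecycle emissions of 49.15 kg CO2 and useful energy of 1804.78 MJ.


CI = CO2 * 1000 / E
= 49.15 * 1000 / 1804.78
= 27.2332 g CO2/MJ

27.2332 g CO2/MJ


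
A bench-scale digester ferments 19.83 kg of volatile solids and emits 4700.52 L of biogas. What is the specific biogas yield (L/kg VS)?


Y = V / VS
= 4700.52 / 19.83
= 237.0408 L/kg VS

237.0408 L/kg VS


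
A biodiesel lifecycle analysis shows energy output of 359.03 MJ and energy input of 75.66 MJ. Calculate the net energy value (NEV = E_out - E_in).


NEV = E_out - E_in
= 359.03 - 75.66
= 283.3700 MJ

283.3700 MJ


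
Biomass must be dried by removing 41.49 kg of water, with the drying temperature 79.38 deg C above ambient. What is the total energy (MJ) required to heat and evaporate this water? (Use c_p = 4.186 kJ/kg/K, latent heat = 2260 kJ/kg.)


E = m_water * (4.186 * dT + 2260) / 1000
= 41.49 * (4.186 * 79.38 + 2260) / 1000
= 107.5539 MJ

107.5539 MJ


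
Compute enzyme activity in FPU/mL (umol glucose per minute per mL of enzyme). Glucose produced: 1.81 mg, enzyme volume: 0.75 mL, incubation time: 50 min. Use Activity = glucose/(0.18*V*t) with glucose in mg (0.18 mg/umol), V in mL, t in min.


Activity = glucose_mg / (0.18 mg/umol * V_mL * t_min)
= 1.81 / (0.18 * 0.75 * 50)
= 0.2681 FPU/mL

0.2681 FPU/mL


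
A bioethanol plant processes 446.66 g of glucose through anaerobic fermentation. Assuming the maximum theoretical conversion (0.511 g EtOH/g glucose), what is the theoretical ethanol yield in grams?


Theoretical ethanol yield: m_EtOH = 0.511 * m_glucose
m_EtOH = 0.511 * 446.66 = 228.2433 g

228.2433 g


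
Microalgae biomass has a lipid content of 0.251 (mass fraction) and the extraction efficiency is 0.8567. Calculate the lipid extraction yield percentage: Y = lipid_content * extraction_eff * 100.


Y = lipid_content * extraction_eff * 100
= 0.251 * 0.8567 * 100
= 21.5032%

21.5032%


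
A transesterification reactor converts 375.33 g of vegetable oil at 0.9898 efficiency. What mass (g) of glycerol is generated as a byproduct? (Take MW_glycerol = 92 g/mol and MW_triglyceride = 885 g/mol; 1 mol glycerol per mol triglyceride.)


glycerol = oil * conv * (92/885)
= 375.33 * 0.9898 * 92 / 885
= 38.6194 g

38.6194 g


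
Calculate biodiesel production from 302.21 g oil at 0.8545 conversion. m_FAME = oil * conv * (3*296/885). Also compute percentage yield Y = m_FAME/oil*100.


m_FAME = oil * conv * (3 * 296 / 885) = oil * conv * (888/885)
= 302.21 * 0.8545 * 888 / 885
= 259.1138 g
Y = m_FAME / oil * 100 = conv * (888/885) * 100
= 0.8545 * 888 / 885 * 100
= 85.74%

259.1138 g FAME; Y = 85.74%


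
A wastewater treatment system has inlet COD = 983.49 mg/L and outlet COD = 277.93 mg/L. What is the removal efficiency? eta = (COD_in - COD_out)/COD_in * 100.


eta = (COD_in - COD_out) / COD_in * 100
= (983.49 - 277.93) / 983.49 * 100
= 71.7404%

71.7404%


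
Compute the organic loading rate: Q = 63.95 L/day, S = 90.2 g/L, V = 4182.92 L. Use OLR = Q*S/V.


OLR = Q * S / V
= 63.95 * 90.2 / 4182.92
= 1.3790 g/L/day

1.3790 g/L/day


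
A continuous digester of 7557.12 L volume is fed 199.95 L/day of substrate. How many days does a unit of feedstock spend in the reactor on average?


HRT = V / Q
= 7557.12 / 199.95
= 37.7950 days

37.7950 days


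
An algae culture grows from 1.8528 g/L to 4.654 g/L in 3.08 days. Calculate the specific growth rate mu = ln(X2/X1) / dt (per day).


mu = ln(X2/X1) / dt
= ln(4.654/1.8528) / 3.08
= 0.2990 per day

0.2990 per day


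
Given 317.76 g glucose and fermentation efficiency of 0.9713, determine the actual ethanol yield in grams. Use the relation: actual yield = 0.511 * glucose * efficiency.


Actual ethanol: m = 0.511 * 317.76 * 0.9713
m = 157.7152 g

157.7152 g


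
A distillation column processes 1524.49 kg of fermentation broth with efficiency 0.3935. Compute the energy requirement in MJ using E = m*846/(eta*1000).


E = m * 846 / (eta * 1000)
= 1524.49 * 846 / (0.3935 * 1000)
= 3277.5566 MJ

3277.5566 MJ


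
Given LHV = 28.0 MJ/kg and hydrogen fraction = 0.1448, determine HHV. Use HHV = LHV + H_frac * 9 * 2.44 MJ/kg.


HHV = LHV + H_frac * 9 * 2.44
= 28.0 + 0.1448 * 9 * 2.44
= 31.1798 MJ/kg

31.1798 MJ/kg


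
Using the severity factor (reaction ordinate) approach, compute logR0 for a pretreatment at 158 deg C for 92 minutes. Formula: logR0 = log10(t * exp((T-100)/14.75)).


logR0 = log10(t * exp((T - 100) / 14.75))
= log10(92 * exp((158 - 100) / 14.75))
= 3.6715

3.6715


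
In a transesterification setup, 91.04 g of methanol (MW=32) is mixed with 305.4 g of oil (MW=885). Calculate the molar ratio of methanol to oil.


Molar ratio = n_MeOH / n_oil = (MeOH/32) / (oil/885) = (MeOH * 885) / (32 * oil)
= (91.04 * 885) / (32 * 305.4)
= 8.2444

8.2444


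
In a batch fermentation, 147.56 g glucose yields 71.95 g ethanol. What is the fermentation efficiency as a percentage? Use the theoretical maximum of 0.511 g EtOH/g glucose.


Fermentation efficiency = (actual / (0.511 * glucose)) * 100
= (71.95 / (0.511 * 147.56)) * 100
= 95.4204%

95.4204%


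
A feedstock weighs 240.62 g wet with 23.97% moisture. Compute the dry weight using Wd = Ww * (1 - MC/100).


Wd = Ww * (1 - MC/100)
= 240.62 * (1 - 23.97/100)
= 182.9434 g

182.9434 g


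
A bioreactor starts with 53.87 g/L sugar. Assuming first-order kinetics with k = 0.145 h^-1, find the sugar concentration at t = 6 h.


S = S0 * exp(-k * t)
S = 53.87 * exp(-0.145 * 6)
S = 22.5689 g/L

22.5689 g/L


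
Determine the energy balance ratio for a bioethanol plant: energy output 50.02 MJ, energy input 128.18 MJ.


EROI = E_out / E_in
= 50.02 / 128.18
= 0.3902

0.3902


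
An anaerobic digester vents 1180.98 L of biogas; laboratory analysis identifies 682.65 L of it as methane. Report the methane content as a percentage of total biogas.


CH4% = V_CH4 / V_total * 100
= 682.65 / 1180.98 * 100
= 57.8037%

57.8037%


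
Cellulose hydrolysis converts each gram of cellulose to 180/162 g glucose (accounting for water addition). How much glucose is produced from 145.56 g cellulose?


glucose = cellulose * 180/162
= 145.56 * 180/162
= 161.7333 g

161.7333 g


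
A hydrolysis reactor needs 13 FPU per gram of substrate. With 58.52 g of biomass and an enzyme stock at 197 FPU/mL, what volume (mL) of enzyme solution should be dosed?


V = dosage * m_sub / activity
V = 13 * 58.52 / 197
V = 3.8617 mL

3.8617 mL


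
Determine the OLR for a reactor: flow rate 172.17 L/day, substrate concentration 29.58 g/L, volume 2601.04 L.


OLR = Q * S / V
= 172.17 * 29.58 / 2601.04
= 1.9580 g/L/day

1.9580 g/L/day


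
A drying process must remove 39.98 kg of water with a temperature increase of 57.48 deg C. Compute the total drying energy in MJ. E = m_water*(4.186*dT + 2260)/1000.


E = m_water * (4.186 * dT + 2260) / 1000
= 39.98 * (4.186 * 57.48 + 2260) / 1000
= 99.9744 MJ

99.9744 MJ


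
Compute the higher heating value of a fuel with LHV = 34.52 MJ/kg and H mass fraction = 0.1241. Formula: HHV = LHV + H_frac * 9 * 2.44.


HHV = LHV + H_frac * 9 * 2.44
= 34.52 + 0.1241 * 9 * 2.44
= 37.2452 MJ/kg

37.2452 MJ/kg


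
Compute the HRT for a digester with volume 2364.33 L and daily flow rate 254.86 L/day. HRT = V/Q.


HRT = V / Q
= 2364.33 / 254.86
= 9.2770 days

9.2770 days


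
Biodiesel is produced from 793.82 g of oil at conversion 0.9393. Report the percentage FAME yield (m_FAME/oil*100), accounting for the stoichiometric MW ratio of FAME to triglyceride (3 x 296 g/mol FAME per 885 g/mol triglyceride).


m_FAME = oil * conv * (3 * 296 / 885) = oil * conv * (888/885)
= 793.82 * 0.9393 * 888 / 885
= 748.1627 g
Y = m_FAME / oil * 100 = conv * (888/885) * 100
= 0.9393 * 888 / 885 * 100
= 94.25%

94.25%


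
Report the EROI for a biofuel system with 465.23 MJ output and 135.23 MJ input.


EROI = E_out / E_in
= 465.23 / 135.23
= 3.4403

3.4403


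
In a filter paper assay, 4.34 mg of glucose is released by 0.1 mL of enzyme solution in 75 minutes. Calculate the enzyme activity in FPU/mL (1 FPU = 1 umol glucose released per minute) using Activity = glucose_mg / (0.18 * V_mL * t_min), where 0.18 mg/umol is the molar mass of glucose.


Activity = glucose_mg / (0.18 mg/umol * V_mL * t_min)
= 4.34 / (0.18 * 0.1 * 75)
= 3.2148 FPU/mL

3.2148 FPU/mL


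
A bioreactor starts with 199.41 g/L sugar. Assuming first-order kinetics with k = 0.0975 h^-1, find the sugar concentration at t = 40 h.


S = S0 * exp(-k * t)
S = 199.41 * exp(-0.0975 * 40)
S = 4.0364 g/L

4.0364 g/L


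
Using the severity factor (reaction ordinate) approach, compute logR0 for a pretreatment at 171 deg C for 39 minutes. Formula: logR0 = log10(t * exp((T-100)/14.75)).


logR0 = log10(t * exp((T - 100) / 14.75))
= log10(39 * exp((171 - 100) / 14.75))
= 3.6816

3.6816


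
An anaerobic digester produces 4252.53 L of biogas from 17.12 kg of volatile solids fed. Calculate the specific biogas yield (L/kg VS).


Y = V / VS
= 4252.53 / 17.12
= 248.3954 L/kg VS

248.3954 L/kg VS


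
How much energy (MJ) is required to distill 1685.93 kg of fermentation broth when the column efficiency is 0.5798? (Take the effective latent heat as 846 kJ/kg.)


E = m * 846 / (eta * 1000)
= 1685.93 * 846 / (0.5798 * 1000)
= 2459.9806 MJ

2459.9806 MJ


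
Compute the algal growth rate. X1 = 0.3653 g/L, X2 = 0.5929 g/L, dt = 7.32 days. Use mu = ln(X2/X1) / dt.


mu = ln(X2/X1) / dt
= ln(0.5929/0.3653) / 7.32
= 0.0662 per day

0.0662 per day


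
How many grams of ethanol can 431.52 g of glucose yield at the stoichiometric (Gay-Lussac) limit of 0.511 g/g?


Theoretical ethanol yield: m_EtOH = 0.511 * m_glucose
m_EtOH = 0.511 * 431.52 = 220.5067 g

220.5067 g


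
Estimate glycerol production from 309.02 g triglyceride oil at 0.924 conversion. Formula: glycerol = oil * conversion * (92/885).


glycerol = oil * conv * (92/885)
= 309.02 * 0.924 * 92 / 885
= 29.6827 g

29.6827 g


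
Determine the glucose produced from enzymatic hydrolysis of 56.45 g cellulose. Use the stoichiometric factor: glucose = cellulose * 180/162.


glucose = cellulose * 180/162
= 56.45 * 180/162
= 62.7222 g

62.7222 g


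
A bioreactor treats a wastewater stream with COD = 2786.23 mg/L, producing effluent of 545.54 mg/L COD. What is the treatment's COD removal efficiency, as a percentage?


eta = (COD_in - COD_out) / COD_in * 100
= (2786.23 - 545.54) / 2786.23 * 100
= 80.4201%

80.4201%


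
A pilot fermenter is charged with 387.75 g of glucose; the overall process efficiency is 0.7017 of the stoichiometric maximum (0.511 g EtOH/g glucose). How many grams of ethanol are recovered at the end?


Actual ethanol: m = 0.511 * 387.75 * 0.7017
m = 139.0350 g

139.0350 g


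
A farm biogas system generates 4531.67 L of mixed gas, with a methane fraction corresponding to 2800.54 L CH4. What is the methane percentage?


CH4% = V_CH4 / V_total * 100
= 2800.54 / 4531.67 * 100
= 61.7993%

61.7993%


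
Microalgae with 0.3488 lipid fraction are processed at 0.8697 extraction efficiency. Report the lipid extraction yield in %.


Y = lipid_content * extraction_eff * 100
= 0.3488 * 0.8697 * 100
= 30.3351%

30.3351%


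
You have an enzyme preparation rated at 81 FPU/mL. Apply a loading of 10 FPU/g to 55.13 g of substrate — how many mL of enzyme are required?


V = dosage * m_sub / activity
V = 10 * 55.13 / 81
V = 6.8062 mL

6.8062 mL


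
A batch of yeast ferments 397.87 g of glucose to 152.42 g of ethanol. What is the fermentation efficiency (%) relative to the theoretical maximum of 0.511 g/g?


Fermentation efficiency = (actual / (0.511 * glucose)) * 100
= (152.42 / (0.511 * 397.87)) * 100
= 74.9687%

74.9687%


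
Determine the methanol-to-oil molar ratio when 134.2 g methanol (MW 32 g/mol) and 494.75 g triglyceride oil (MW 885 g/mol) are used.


Molar ratio = n_MeOH / n_oil = (MeOH/32) / (oil/885) = (MeOH * 885) / (32 * oil)
= (134.2 * 885) / (32 * 494.75)
= 7.5017

7.5017


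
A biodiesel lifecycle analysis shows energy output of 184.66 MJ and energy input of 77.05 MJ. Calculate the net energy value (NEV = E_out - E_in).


NEV = E_out - E_in
= 184.66 - 77.05
= 107.6100 MJ

107.6100 MJ


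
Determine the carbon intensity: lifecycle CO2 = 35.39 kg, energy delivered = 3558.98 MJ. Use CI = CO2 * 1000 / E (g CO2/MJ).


CI = CO2 * 1000 / E
= 35.39 * 1000 / 3558.98
= 9.9439 g CO2/MJ

9.9439 g CO2/MJ


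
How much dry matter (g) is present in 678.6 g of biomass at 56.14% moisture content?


Wd = Ww * (1 - MC/100)
= 678.6 * (1 - 56.14/100)
= 297.6340 g

297.6340 g


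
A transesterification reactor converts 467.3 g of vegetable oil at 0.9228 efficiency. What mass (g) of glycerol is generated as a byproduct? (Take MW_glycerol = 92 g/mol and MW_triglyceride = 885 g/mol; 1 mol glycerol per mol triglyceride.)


glycerol = oil * conv * (92/885)
= 467.3 * 0.9228 * 92 / 885
= 44.8279 g

44.8279 g


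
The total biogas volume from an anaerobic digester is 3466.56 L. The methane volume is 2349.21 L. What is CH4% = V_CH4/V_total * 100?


CH4% = V_CH4 / V_total * 100
= 2349.21 / 3466.56 * 100
= 67.7678%

67.7678%


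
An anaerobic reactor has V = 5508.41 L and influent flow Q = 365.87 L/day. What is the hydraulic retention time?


HRT = V / Q
= 5508.41 / 365.87
= 15.0556 days

15.0556 days


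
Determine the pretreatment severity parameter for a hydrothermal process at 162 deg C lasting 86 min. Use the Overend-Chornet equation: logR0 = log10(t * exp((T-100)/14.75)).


logR0 = log10(t * exp((T - 100) / 14.75))
= log10(86 * exp((162 - 100) / 14.75))
= 3.7600

3.7600
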